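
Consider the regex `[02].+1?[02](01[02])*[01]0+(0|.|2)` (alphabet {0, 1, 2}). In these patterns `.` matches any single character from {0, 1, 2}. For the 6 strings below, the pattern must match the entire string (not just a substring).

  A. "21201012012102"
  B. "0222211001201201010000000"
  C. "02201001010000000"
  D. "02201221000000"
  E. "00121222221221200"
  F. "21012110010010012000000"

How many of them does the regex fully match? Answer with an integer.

5

A → match
B → match
C → match
D → match
E → no match
F → match
Total matched: 5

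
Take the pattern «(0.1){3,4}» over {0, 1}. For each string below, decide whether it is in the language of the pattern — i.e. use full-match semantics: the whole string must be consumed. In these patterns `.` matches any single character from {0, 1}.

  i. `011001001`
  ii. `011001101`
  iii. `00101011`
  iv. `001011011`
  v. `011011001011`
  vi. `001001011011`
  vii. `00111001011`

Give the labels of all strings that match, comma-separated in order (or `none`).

i, iv, v, vi

i → match
ii → no match
iii → no match
iv → match
v → match
vi → match
vii → no match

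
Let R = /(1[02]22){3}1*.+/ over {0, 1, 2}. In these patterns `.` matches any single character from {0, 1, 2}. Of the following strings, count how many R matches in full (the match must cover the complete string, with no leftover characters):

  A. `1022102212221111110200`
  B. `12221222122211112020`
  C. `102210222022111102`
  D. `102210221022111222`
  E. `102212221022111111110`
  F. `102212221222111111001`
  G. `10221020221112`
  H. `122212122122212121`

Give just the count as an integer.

5

A → match
B → match
C → no match
D → match
E → match
F → match
G → no match
H → no match
Total matched: 5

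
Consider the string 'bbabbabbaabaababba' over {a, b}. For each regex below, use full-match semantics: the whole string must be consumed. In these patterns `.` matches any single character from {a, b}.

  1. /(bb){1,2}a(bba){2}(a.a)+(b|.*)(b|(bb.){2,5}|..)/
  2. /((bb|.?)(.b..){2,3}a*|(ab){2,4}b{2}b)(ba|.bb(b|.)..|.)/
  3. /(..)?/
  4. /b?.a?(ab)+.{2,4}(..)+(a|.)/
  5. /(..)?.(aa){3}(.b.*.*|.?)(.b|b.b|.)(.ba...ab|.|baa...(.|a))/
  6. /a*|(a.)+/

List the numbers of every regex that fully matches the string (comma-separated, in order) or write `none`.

1, 4

1 → match
2 → no match
3 → no match
4 → match
5 → no match
6 → no match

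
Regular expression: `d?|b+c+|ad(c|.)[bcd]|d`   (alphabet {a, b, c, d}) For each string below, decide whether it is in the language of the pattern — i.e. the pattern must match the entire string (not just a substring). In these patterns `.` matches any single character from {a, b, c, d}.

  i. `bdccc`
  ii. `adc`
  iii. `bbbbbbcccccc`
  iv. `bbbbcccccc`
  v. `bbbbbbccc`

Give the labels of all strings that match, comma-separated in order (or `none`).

i → no match
ii → no match
iii → match
iv → match
v → match

iii, iv, v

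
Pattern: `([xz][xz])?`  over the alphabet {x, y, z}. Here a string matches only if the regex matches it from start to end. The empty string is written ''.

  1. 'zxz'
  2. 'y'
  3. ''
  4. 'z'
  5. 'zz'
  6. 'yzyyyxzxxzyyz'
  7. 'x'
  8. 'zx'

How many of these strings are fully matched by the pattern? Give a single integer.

1. 'zxz' → no match
2. 'y' → no match
3. '' → match
4. 'z' → no match
5. 'zz' → match
6 → no match
7. 'x' → no match
8. 'zx' → match
Total matched: 3

3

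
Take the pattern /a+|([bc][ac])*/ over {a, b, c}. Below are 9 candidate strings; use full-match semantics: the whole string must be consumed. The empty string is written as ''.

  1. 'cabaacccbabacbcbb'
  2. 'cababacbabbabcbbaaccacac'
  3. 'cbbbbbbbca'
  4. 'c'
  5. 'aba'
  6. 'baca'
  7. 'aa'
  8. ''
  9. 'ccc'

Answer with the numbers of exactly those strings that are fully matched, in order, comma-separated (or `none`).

1 → no match
2 → no match
3 → no match
4 → no match
5 → no match
6 → match
7 → match
8 → match
9 → no match

6, 7, 8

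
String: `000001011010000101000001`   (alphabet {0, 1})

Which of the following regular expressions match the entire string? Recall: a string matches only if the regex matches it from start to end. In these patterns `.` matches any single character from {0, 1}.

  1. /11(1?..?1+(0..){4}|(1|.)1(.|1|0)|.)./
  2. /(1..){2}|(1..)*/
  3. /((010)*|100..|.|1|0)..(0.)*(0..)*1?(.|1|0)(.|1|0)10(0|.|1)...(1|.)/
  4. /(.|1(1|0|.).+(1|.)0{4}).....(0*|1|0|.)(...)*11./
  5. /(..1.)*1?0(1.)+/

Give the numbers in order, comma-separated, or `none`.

1 → no match — must start with `11`
2 → no match
3 → match
4 → no match
5 → no match

3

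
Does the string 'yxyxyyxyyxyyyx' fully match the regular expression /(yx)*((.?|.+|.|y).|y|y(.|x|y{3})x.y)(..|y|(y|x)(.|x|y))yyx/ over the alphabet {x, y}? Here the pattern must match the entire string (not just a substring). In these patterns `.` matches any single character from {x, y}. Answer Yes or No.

Yes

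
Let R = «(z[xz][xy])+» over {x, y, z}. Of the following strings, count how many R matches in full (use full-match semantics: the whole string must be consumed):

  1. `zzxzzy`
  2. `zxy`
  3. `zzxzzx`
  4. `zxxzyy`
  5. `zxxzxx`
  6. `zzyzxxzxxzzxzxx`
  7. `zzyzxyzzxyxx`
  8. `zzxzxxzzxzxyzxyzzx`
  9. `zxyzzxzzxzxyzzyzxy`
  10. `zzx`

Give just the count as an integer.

8

1 → match
2 → match
3 → match
4 → no match
5 → match
6 → match
7 → no match
8 → match
9 → match
10 → match
Total matched: 8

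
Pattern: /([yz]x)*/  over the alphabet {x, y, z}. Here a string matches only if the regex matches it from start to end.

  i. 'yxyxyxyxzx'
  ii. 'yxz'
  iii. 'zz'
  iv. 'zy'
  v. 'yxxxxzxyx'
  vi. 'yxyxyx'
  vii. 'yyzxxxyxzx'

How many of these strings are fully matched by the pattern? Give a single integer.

2

i. 'yxyxyxyxzx' → match
ii. 'yxz' → no match
iii. 'zz' → no match
iv. 'zy' → no match
v. 'yxxxxzxyx' → no match
vi. 'yxyxyx' → match
vii. 'yyzxxxyxzx' → no match
Total matched: 2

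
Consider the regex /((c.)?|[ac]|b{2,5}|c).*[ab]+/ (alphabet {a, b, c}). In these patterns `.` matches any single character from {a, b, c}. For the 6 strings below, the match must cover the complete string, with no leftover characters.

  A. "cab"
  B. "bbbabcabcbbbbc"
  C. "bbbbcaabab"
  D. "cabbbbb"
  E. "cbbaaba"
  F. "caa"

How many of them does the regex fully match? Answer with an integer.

5

A → match
B → no match
C → match
D → match
E → match
F → match
Total matched: 5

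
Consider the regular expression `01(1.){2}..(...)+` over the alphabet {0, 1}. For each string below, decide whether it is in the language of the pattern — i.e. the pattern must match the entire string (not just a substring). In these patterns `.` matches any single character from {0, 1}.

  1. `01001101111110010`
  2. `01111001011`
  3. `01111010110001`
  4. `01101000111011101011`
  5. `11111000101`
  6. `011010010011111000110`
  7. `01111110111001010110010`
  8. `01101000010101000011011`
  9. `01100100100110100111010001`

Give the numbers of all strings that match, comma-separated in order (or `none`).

2, 3, 4, 7, 8

1 → no match — must start with `011`
2 → match
3 → match
4 → match
5 → no match — must start with `011`
6 → no match
7 → match
8 → match
9 → no match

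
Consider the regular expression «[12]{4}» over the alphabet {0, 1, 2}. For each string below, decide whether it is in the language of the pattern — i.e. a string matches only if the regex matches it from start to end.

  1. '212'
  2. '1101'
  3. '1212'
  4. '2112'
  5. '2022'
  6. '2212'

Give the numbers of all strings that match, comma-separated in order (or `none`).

3, 4, 6

1 → no match
2 → no match
3 → match
4 → match
5 → no match
6 → match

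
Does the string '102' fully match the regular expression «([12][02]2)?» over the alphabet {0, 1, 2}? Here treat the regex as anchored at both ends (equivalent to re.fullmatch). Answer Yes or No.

Yes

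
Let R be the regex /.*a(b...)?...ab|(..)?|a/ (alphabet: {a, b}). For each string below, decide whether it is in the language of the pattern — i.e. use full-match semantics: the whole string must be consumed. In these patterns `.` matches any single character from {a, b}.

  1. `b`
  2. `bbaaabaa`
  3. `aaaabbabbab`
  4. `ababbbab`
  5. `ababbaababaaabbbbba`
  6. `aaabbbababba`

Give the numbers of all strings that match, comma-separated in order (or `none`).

1 → no match
2 → no match
3 → no match
4 → match
5 → no match
6 → no match

4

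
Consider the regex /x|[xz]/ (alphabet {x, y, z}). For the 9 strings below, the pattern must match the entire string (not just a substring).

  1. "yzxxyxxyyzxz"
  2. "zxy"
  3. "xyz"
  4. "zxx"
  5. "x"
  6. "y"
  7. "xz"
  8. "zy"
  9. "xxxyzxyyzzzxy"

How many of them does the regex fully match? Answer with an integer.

1 → no match
2 → no match
3 → no match
4 → no match
5 → match
6 → no match
7 → no match
8 → no match
9 → no match
Total matched: 1

1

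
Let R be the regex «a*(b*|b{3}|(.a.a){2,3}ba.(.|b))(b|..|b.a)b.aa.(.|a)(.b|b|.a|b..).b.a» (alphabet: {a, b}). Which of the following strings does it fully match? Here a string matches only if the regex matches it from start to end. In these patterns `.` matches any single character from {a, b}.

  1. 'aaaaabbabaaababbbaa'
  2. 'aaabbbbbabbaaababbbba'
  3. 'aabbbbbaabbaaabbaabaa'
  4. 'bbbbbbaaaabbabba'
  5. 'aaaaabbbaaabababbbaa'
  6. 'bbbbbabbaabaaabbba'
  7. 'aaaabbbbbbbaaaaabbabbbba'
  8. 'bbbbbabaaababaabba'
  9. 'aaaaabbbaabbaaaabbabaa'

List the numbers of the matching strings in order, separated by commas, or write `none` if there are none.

1, 2, 3, 4, 5, 6, 8, 9

1 → match
2 → match
3 → match
4 → match
5 → match
6 → match
7 → no match
8 → match
9 → match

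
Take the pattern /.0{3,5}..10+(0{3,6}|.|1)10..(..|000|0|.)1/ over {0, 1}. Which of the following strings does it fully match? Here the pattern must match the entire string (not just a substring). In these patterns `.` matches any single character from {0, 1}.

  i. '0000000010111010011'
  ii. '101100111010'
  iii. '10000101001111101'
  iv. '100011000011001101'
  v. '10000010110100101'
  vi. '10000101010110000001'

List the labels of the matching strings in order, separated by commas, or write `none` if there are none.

none

i → no match
ii → no match — must end with '1'
iii → no match
iv → no match
v → no match
vi → no match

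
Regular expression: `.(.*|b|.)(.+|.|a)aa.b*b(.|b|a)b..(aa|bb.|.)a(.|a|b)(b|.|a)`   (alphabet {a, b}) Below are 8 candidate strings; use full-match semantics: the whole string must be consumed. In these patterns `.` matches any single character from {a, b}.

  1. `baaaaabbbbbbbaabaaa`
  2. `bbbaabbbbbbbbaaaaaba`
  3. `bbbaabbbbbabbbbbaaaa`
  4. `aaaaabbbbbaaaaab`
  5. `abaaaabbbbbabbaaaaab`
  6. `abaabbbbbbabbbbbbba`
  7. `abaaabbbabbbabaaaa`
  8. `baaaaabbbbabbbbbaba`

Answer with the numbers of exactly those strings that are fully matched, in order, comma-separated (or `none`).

1 → match
2 → match
3 → match
4 → match
5 → match
6 → no match
7 → no match
8 → no match

1, 2, 3, 4, 5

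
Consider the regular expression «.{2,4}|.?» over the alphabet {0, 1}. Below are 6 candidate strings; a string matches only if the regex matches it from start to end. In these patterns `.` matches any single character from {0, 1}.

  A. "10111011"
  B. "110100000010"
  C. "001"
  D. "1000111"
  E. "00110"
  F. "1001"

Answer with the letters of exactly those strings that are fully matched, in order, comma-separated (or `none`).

A → no match
B → no match
C → match
D → no match
E → no match
F → match

C, F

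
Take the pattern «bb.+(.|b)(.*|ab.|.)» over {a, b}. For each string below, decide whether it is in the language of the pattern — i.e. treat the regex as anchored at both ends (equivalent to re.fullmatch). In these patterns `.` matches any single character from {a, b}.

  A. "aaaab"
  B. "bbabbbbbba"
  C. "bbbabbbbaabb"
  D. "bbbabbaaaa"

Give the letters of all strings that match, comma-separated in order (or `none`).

A. "aaaab" → no match — must start with "bb"
B. "bbabbbbbba" → match
C. "bbbabbbbaabb" → match
D. "bbbabbaaaa" → match

B, C, D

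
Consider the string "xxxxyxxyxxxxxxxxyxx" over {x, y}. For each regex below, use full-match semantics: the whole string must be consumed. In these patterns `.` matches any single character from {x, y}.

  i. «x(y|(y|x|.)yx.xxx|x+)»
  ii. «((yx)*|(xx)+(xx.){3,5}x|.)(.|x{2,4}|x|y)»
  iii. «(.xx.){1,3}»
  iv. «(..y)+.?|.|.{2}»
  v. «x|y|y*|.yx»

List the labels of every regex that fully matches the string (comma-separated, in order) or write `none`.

ii

i → no match
ii → match
iii → no match
iv → no match
v → no match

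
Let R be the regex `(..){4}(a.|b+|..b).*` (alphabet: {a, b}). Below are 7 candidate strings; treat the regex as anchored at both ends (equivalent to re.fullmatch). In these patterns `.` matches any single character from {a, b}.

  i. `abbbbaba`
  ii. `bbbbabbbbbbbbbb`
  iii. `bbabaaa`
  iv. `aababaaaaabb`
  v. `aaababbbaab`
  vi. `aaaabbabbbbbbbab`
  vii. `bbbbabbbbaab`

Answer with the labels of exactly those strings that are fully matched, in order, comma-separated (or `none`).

ii, iv, v, vi, vii

i. `abbbbaba` → no match
ii → match
iii. `bbabaaa` → no match
iv. `aababaaaaabb` → match
v. `aaababbbaab` → match
vi → match
vii. `bbbbabbbbaab` → match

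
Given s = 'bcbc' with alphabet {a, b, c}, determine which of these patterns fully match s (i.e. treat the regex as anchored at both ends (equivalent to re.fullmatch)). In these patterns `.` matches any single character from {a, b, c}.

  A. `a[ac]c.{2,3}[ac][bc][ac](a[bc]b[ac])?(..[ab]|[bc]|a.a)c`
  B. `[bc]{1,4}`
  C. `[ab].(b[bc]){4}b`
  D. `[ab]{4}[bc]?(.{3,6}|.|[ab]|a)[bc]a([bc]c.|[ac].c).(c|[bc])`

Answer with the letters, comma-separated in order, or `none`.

B

A → no match — must start with 'a'
B → match
C → no match — must end with 'b'
D → no match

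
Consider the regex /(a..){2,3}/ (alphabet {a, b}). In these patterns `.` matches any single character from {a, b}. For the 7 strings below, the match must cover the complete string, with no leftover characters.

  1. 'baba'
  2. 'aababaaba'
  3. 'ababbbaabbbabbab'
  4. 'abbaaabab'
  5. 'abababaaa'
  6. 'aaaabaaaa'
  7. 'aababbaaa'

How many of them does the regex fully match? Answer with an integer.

3

1 → no match — must start with 'a'
2 → match
3 → no match
4 → no match
5 → no match
6 → match
7 → match
Total matched: 3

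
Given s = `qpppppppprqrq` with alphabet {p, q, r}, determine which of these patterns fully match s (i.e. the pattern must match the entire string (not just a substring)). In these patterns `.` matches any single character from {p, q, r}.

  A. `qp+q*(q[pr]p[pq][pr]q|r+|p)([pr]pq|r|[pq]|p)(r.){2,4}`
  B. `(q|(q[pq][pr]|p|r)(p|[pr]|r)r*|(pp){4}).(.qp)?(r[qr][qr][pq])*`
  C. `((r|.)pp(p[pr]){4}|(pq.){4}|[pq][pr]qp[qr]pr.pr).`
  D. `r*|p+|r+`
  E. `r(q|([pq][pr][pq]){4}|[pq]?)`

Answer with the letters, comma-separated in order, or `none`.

A

A → match
B → no match
C → no match
D → no match
E → no match — must start with `r`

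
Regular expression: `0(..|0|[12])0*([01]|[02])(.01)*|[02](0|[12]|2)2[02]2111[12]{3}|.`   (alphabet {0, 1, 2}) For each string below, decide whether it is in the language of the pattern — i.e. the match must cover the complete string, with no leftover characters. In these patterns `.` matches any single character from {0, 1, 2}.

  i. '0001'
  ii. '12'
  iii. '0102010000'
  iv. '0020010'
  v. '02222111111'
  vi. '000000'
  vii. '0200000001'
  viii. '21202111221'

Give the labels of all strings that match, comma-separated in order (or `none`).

i, v, vi, vii, viii

i → match
ii → no match
iii → no match
iv → no match
v → match
vi → match
vii → match
viii → match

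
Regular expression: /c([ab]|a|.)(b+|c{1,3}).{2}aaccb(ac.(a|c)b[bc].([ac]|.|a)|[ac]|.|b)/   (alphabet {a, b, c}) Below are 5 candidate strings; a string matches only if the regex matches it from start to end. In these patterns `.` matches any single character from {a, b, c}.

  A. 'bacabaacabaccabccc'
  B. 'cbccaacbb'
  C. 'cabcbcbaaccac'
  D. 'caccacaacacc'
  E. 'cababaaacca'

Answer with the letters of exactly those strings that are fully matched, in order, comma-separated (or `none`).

A → no match — must start with 'c'
B. 'cbccaacbb' → no match
C → no match
D. 'caccacaacacc' → no match
E. 'cababaaacca' → no match

none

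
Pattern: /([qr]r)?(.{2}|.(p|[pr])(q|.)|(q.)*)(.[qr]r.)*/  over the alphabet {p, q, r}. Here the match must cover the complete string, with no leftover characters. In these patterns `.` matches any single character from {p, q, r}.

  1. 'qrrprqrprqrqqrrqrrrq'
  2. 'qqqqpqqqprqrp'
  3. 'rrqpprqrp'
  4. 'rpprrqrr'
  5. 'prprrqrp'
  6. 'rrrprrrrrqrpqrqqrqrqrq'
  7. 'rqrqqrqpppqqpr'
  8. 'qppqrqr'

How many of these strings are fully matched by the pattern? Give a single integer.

2

1 → match
2 → no match
3 → match
4 → no match
5 → no match
6 → no match
7 → no match
8 → no match
Total matched: 2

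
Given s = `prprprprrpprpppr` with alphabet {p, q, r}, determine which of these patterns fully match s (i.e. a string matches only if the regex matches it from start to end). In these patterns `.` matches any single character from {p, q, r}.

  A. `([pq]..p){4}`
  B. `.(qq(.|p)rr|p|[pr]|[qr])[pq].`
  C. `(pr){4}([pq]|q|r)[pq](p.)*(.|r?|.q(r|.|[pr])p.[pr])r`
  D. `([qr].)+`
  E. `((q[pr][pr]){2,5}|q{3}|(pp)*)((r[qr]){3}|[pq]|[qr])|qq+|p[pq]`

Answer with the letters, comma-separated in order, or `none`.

C

A → no match — must end with `p`
B → no match
C → match
D → no match
E → no match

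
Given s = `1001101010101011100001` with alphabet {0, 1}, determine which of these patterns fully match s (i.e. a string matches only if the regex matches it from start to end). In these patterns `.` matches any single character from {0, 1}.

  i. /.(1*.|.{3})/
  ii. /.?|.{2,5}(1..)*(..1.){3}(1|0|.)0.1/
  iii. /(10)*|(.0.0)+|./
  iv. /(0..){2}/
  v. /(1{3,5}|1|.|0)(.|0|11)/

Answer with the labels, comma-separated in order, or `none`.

ii

i → no match
ii → match
iii → no match
iv → no match — must start with `0`
v → no match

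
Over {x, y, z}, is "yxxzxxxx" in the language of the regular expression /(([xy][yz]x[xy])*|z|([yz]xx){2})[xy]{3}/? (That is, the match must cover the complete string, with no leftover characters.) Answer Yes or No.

No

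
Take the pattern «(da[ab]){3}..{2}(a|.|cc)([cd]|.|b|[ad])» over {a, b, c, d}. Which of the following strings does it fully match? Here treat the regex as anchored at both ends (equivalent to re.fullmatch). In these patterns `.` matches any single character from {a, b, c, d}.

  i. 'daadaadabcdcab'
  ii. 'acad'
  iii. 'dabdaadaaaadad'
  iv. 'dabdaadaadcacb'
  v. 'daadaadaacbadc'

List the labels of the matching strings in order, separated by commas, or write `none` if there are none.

i → match
ii. 'acad' → no match — must start with 'da'
iii → match
iv → match
v → match

i, iii, iv, v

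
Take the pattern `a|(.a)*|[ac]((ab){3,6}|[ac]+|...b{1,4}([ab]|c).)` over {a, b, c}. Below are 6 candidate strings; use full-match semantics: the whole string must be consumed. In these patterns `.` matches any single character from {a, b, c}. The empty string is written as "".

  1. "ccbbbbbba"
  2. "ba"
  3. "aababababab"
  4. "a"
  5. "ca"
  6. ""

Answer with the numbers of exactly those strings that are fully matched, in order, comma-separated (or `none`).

1, 2, 3, 4, 5, 6

1 → match
2 → match
3 → match
4 → match
5 → match
6 → match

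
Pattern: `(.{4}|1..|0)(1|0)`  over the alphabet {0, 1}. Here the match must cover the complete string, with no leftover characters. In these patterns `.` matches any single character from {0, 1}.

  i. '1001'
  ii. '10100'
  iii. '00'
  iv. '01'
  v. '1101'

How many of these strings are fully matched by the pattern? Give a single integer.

i → match
ii → match
iii → match
iv → match
v → match
Total matched: 5

5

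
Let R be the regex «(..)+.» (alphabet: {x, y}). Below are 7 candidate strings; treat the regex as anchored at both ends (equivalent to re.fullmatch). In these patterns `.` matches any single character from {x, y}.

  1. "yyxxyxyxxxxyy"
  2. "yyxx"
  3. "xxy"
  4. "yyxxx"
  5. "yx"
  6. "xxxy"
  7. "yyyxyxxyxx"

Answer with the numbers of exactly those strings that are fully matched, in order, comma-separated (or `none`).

1, 3, 4

1 → match
2 → no match
3 → match
4 → match
5 → no match
6 → no match
7 → no match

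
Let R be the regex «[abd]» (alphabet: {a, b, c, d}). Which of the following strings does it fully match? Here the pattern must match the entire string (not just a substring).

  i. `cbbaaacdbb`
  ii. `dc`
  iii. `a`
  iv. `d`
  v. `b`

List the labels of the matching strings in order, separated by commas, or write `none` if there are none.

iii, iv, v

i. `cbbaaacdbb` → no match
ii. `dc` → no match
iii. `a` → match
iv. `d` → match
v. `b` → match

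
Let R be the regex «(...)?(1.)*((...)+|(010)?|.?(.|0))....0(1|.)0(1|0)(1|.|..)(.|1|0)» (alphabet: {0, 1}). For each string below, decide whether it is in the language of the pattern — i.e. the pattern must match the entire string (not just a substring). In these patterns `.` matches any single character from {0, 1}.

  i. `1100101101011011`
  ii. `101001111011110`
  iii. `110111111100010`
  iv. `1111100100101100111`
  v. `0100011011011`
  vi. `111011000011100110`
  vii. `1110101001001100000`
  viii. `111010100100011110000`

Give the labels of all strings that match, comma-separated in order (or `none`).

none

i → no match
ii → no match
iii → no match
iv → no match
v → no match
vi → no match
vii → no match
viii → no match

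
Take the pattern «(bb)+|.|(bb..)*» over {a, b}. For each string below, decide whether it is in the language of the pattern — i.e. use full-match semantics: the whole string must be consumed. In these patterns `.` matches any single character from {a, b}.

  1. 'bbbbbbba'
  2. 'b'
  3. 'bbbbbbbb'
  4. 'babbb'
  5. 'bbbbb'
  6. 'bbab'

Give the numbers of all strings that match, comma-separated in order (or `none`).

1, 2, 3, 6

1 → match
2 → match
3 → match
4 → no match
5 → no match
6 → match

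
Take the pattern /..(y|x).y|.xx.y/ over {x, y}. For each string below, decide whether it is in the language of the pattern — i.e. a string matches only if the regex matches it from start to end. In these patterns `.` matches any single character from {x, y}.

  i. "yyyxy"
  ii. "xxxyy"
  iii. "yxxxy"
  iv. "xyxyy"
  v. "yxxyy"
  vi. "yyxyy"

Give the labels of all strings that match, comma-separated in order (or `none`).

i, ii, iii, iv, v, vi

i → match
ii → match
iii → match
iv → match
v → match
vi → match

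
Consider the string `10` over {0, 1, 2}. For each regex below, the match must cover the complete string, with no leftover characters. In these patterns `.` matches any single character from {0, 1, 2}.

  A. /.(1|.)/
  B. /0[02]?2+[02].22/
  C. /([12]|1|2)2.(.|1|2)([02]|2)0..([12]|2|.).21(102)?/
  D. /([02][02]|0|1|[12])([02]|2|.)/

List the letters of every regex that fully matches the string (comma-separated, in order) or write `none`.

A → match
B → no match — must start with `0`
C → no match
D → match

A, D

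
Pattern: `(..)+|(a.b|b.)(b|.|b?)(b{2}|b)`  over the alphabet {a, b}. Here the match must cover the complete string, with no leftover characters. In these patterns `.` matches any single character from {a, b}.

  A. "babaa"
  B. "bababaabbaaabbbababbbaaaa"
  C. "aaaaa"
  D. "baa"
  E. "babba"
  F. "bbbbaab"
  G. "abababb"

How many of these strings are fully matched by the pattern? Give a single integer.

0

A → no match
B → no match
C → no match
D → no match
E → no match
F → no match
G → no match
Total matched: 0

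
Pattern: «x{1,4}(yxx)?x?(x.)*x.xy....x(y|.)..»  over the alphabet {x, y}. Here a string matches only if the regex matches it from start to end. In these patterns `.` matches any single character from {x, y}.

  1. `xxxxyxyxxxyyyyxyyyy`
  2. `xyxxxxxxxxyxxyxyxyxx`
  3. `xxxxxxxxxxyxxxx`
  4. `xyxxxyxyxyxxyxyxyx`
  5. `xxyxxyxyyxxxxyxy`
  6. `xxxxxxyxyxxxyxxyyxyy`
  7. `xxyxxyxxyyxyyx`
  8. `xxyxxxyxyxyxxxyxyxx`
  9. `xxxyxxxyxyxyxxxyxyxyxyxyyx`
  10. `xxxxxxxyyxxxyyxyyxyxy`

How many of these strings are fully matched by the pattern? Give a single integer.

1 → no match
2 → no match
3 → no match
4 → no match
5 → no match
6 → no match
7 → no match
8 → match
9 → match
10 → no match
Total matched: 2

2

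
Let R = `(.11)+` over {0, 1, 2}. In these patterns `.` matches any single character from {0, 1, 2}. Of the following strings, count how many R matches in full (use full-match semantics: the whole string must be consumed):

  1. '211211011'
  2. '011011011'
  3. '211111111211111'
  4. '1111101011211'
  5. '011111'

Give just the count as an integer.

4

1 → match
2 → match
3 → match
4 → no match
5 → match
Total matched: 4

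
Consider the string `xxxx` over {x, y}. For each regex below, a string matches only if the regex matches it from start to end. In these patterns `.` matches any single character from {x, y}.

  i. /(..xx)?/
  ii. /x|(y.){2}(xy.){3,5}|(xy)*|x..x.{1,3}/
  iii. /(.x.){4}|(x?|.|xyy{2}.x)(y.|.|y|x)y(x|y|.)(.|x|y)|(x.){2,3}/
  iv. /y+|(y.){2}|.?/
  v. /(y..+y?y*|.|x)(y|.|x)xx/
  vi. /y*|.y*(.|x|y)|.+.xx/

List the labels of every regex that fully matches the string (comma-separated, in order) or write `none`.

i → match
ii → no match
iii → match
iv → no match
v → match
vi → match

i, iii, v, vi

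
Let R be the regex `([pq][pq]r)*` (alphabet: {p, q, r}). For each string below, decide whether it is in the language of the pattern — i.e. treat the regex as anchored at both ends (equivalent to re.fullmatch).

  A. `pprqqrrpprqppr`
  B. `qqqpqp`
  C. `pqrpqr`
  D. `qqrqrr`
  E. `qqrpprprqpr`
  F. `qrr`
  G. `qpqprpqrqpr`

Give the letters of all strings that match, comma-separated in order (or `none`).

A → no match
B → no match
C → match
D → no match
E → no match
F → no match
G → no match

C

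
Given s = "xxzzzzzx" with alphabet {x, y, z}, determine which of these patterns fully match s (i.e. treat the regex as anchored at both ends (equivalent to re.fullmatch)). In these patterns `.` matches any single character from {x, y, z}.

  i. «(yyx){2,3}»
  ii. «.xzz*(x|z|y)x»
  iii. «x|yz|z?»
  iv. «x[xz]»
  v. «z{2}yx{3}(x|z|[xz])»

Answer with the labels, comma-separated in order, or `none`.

ii

i → no match — must start with "yyx"
ii → match
iii → no match
iv → no match
v → no match — must start with "z"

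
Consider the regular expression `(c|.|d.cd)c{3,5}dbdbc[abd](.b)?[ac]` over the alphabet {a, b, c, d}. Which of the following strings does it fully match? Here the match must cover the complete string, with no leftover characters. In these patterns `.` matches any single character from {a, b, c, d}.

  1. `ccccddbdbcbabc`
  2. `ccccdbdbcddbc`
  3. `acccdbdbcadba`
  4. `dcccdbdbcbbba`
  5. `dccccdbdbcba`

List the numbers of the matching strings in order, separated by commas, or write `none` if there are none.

2, 3, 4, 5

1 → no match
2 → match
3 → match
4 → match
5 → match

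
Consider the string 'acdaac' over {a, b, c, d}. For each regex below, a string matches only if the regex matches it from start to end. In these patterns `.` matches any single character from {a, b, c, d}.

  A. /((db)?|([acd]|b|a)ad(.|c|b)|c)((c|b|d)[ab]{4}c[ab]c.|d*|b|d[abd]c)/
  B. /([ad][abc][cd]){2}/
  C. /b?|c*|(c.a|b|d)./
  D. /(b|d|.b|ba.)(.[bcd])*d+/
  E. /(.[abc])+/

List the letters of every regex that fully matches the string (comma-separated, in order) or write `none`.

A → no match
B → match
C → no match
D → no match — must end with 'd'
E → match

B, E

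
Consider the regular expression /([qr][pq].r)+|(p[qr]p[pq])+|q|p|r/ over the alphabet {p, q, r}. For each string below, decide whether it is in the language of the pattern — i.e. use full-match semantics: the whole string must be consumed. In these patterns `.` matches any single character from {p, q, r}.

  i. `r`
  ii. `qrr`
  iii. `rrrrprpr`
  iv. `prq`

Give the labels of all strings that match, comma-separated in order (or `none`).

i

i. `r` → match
ii. `qrr` → no match
iii. `rrrrprpr` → no match
iv. `prq` → no match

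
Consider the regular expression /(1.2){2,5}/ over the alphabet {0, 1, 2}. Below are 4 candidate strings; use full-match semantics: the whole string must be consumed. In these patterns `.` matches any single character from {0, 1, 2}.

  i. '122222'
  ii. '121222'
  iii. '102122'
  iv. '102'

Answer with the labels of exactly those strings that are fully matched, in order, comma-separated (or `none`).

iii

i → no match
ii → no match
iii → match
iv → no match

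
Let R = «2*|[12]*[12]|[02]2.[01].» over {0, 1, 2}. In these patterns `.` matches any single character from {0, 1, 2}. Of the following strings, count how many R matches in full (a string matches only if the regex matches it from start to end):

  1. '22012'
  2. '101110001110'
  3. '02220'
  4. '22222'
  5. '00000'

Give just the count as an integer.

1. '22012' → match
2. '101110001110' → no match
3. '02220' → no match
4. '22222' → match
5. '00000' → no match
Total matched: 2

2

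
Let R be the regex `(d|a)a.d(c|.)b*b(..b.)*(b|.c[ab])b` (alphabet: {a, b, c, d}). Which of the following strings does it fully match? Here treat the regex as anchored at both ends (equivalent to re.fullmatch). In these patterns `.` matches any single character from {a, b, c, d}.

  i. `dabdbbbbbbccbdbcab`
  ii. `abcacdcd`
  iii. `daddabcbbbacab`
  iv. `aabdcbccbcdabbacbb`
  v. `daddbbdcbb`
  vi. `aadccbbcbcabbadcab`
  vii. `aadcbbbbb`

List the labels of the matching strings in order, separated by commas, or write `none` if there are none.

i, iii, iv, v

i → match
ii → no match — must end with `b`
iii → match
iv → match
v → match
vi → no match
vii → no match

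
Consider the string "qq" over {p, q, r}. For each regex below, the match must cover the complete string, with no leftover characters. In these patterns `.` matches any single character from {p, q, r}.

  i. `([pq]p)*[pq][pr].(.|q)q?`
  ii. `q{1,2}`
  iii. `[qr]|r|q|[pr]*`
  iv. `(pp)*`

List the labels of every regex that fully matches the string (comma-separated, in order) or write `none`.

i → no match
ii → match
iii → no match
iv → no match

ii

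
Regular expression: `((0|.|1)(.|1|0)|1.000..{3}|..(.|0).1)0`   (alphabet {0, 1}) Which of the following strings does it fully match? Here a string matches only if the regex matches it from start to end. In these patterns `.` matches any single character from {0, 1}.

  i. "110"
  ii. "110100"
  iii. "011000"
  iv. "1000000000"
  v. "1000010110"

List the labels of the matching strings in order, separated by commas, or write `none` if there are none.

i → match
ii → no match
iii → no match
iv → match
v → match

i, iv, v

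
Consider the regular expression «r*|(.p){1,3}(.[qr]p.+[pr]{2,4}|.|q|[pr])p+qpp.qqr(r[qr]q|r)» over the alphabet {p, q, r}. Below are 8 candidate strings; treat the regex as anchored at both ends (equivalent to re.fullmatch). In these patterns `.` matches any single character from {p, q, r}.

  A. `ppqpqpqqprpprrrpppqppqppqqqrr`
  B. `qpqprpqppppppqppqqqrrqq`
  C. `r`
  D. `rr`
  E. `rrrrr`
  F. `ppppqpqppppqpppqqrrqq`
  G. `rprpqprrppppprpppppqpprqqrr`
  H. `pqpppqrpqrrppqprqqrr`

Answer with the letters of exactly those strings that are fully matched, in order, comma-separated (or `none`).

A → no match
B → match
C → match
D → match
E → match
F → match
G → match
H → no match

B, C, D, E, F, G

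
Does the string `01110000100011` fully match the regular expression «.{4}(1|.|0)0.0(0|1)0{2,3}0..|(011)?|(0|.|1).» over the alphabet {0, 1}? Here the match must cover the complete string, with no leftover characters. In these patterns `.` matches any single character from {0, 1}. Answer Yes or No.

Yes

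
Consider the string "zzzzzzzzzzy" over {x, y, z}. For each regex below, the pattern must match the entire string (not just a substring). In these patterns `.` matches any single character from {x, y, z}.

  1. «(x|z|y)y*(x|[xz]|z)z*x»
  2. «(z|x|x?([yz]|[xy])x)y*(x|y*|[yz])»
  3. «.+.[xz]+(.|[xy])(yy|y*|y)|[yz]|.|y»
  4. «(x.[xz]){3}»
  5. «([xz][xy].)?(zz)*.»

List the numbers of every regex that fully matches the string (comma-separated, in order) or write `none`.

1 → no match — must end with "x"
2 → no match
3 → match
4 → no match — must start with "x"
5 → match

3, 5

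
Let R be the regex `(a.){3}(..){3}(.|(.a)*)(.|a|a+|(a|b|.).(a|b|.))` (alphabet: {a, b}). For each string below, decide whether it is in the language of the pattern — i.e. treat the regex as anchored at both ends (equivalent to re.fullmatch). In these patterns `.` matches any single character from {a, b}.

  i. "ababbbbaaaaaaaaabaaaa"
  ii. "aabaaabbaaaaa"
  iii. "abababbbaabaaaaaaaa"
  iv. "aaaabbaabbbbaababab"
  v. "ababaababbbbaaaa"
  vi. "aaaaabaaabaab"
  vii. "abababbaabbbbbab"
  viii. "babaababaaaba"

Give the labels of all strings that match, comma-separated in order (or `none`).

i → no match
ii → no match
iii → match
iv → no match
v → match
vi → match
vii → match
viii → no match — must start with "a"

iii, v, vi, vii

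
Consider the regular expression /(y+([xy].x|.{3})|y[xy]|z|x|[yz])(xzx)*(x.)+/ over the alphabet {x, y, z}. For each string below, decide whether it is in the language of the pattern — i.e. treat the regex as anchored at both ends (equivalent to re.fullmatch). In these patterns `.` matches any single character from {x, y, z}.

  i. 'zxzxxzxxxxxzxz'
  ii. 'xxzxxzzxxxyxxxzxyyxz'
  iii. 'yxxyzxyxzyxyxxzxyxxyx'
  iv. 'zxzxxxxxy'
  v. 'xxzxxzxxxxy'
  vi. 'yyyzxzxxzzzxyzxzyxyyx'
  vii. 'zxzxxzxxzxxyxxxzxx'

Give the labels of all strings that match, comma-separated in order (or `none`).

i, iv, v, vii

i → match
ii → no match
iii → no match
iv → match
v → match
vi → no match
vii → match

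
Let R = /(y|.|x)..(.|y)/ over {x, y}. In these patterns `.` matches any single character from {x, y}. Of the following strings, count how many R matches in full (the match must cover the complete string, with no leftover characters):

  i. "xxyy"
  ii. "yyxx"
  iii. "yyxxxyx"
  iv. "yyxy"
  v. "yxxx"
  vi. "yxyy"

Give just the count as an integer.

5

i. "xxyy" → match
ii. "yyxx" → match
iii. "yyxxxyx" → no match
iv. "yyxy" → match
v. "yxxx" → match
vi. "yxyy" → match
Total matched: 5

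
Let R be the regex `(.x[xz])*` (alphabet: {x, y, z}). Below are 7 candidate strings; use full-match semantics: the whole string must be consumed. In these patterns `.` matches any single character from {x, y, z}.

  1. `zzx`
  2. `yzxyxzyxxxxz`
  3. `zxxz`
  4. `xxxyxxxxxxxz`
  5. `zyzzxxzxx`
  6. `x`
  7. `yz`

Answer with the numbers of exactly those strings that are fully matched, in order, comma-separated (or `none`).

4

1. `zzx` → no match
2. `yzxyxzyxxxxz` → no match
3. `zxxz` → no match
4. `xxxyxxxxxxxz` → match
5. `zyzzxxzxx` → no match
6. `x` → no match
7. `yz` → no match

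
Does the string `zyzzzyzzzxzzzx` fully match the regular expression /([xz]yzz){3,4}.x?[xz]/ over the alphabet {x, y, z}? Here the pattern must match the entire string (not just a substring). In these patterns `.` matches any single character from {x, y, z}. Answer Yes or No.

No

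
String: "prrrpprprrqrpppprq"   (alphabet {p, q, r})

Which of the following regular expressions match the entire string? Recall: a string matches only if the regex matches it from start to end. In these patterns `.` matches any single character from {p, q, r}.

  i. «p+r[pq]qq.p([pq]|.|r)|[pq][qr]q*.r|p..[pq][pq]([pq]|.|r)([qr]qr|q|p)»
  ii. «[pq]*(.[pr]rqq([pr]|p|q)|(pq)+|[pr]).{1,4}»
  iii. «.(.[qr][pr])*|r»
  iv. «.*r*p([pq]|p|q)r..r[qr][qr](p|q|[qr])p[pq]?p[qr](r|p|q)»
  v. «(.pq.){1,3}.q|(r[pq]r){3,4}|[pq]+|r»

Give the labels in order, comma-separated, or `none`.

i → no match
ii → no match
iii → no match
iv → match
v → no match

iv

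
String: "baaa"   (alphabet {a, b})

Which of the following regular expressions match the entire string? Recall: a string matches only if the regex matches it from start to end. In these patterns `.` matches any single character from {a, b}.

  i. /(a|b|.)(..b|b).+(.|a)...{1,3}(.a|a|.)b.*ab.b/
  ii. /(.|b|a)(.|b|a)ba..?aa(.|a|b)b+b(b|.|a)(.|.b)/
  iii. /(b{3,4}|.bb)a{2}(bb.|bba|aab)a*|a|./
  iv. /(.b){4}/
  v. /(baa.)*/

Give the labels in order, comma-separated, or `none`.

v

i → no match — must end with "b"
ii → no match
iii → no match
iv → no match — must end with "b"
v → match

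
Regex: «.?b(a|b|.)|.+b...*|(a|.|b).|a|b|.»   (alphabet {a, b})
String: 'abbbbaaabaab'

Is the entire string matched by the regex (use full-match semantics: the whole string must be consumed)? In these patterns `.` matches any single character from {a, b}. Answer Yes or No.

Yes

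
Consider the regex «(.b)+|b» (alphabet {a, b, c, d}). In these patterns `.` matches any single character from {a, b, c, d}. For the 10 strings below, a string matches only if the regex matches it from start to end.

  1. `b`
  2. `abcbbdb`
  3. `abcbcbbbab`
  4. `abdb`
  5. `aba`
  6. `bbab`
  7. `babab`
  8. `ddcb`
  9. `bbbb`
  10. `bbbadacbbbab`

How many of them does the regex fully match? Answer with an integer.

1 → match
2 → no match
3 → match
4 → match
5 → no match — must end with `b`
6 → match
7 → no match
8 → no match
9 → match
10 → no match
Total matched: 5

5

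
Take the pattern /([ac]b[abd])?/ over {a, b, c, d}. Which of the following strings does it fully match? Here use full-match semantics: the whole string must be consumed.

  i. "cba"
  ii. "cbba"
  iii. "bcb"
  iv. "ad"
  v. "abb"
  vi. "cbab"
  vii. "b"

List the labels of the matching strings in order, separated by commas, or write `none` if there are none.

i, v

i → match
ii → no match
iii → no match
iv → no match
v → match
vi → no match
vii → no match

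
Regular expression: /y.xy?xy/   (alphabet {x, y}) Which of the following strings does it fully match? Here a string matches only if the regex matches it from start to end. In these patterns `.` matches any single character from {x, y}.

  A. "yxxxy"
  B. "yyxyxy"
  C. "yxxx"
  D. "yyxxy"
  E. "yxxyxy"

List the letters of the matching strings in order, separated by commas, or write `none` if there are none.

A, B, D, E

A → match
B → match
C → no match — must end with "xy"
D → match
E → match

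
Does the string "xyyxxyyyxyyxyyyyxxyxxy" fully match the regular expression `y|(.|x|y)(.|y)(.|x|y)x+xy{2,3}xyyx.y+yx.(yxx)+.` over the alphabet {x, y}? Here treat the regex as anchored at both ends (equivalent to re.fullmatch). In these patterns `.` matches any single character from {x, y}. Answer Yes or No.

Yes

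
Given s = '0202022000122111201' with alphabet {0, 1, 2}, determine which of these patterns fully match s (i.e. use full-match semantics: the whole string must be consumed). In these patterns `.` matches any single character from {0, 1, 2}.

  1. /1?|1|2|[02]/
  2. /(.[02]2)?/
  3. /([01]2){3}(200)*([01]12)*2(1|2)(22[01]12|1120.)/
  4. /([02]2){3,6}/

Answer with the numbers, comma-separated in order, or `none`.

1 → no match
2 → no match
3 → match
4 → no match — must end with '2'

3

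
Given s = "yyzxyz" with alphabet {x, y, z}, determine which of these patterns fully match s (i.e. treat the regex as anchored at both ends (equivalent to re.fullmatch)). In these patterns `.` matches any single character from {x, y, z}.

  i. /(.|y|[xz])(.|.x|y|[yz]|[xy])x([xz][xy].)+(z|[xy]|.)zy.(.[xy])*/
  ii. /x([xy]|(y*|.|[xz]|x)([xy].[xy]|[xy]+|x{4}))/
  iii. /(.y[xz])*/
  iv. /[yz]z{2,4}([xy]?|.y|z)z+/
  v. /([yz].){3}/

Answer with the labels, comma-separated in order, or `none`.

i → no match
ii → no match — must start with "x"
iii → match
iv → no match
v → match

iii, v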